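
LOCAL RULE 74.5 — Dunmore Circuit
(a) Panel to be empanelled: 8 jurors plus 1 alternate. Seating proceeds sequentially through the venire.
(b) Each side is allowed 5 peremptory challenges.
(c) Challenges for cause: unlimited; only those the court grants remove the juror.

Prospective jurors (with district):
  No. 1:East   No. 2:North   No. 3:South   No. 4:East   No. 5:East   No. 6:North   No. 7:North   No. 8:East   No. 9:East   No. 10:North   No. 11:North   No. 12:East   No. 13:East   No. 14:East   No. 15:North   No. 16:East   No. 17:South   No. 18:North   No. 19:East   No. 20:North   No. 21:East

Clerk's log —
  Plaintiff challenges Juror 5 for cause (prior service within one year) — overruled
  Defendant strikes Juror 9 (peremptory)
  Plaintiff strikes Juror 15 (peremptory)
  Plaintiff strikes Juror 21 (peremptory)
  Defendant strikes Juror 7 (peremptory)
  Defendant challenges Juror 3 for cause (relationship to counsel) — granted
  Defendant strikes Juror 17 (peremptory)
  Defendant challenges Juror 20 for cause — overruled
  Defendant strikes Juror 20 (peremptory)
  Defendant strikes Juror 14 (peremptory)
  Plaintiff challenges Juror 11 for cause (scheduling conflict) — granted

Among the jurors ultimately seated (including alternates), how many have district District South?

0

Removed: #3, #7, #9, #11, #14, #15, #17, #20, #21.
Seated (9 incl. alternates): #1, #2, #4, #5, #6, #8, #10, #12, #13.
None of those are in District South → 0.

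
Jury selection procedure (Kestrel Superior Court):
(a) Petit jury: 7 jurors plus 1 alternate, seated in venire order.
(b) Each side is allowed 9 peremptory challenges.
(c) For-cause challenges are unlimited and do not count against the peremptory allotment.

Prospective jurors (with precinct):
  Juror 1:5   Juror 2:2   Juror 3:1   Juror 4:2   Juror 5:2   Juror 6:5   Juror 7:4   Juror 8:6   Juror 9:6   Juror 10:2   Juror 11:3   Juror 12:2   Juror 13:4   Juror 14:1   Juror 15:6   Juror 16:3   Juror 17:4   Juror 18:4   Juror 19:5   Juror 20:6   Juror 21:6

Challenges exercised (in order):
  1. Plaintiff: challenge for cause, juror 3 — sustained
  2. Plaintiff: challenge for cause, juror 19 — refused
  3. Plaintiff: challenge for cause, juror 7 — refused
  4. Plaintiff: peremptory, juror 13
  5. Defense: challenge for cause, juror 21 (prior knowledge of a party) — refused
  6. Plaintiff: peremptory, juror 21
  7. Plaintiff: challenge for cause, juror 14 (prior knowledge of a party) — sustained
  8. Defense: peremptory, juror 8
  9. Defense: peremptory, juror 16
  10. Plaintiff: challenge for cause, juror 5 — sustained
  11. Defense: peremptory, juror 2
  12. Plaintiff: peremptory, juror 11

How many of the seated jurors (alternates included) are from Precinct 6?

Removed: #2, #3, #5, #8, #11, #13, #14, #16, #21.
Seated (8 incl. alternates): #1, #4, #6, #7, #9, #10, #12, #15.
Of those, in Precinct 6: #9, #15 → 2.

2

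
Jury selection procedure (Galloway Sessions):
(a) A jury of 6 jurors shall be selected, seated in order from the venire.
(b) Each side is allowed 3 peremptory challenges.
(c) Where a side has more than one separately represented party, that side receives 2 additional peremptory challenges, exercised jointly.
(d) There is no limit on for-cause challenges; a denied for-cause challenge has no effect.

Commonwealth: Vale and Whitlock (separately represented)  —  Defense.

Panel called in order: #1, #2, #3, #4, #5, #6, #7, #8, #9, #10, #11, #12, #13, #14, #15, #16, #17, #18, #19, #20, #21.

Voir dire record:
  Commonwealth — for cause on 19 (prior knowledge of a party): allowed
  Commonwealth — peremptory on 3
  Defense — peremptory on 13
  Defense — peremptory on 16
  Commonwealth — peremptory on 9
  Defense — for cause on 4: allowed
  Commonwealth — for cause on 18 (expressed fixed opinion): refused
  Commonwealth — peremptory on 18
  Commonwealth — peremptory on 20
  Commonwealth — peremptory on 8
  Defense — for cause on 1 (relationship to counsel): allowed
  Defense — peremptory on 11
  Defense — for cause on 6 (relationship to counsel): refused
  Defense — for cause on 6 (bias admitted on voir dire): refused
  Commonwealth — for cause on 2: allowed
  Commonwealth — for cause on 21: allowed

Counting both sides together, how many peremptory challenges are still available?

0

Commonwealth allotment: 3 base + 2 multi-party = 5. Defense allotment: 3.
Commonwealth peremptories used: #3, #9, #18, #20, #8 — 5 (for-cause on #19, #18, #2, #21 don't count).
Defense peremptories used: #13, #16, #11 — 3 (for-cause on #4, #1, #6, #6 don't count).
Remaining: (5 − 5) + (3 − 3) = 0.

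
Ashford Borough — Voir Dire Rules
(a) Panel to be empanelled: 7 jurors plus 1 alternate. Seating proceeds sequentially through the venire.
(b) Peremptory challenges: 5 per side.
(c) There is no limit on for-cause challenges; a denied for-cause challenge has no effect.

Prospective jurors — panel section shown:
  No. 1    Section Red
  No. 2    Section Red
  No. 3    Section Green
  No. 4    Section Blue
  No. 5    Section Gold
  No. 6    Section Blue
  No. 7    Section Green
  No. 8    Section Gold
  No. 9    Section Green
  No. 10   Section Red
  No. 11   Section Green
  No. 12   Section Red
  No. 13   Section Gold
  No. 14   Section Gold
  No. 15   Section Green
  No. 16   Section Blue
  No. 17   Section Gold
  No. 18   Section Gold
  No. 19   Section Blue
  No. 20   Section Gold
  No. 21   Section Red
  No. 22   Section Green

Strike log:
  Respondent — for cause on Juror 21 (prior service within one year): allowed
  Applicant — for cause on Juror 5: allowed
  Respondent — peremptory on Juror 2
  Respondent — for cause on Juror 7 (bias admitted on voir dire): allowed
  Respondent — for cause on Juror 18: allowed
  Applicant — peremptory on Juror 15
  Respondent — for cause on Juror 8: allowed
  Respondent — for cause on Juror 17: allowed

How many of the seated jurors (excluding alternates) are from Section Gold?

0

Removed: #2, #5, #7, #8, #15, #17, #18, #21.
Seated jurors 1–7: #1, #3, #4, #6, #9, #10, #11 (alternates #12 not counted).
None of those are in Section Gold → 0.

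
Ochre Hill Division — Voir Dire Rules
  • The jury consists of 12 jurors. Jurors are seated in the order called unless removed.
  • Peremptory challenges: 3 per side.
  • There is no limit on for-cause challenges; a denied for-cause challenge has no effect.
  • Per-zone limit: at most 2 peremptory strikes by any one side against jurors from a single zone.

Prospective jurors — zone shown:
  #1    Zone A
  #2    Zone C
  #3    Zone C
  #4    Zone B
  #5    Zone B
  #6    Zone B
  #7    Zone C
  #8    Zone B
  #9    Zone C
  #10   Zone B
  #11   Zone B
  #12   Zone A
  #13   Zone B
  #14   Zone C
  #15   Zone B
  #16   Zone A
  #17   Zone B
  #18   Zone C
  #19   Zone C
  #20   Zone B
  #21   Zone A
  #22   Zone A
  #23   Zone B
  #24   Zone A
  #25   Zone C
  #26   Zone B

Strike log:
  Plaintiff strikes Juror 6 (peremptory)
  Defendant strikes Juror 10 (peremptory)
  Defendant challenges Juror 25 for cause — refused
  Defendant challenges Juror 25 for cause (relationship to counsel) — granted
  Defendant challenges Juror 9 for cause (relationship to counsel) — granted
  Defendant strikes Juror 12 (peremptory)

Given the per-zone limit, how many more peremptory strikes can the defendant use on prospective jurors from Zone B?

1

Defendant peremptories so far: #10, #12 — 2 of 3 used, 1 left overall.
Against Zone B: #10 — 1 used; per-zone cap 2 leaves 1.
Binding limit: min(1, 1) = 1.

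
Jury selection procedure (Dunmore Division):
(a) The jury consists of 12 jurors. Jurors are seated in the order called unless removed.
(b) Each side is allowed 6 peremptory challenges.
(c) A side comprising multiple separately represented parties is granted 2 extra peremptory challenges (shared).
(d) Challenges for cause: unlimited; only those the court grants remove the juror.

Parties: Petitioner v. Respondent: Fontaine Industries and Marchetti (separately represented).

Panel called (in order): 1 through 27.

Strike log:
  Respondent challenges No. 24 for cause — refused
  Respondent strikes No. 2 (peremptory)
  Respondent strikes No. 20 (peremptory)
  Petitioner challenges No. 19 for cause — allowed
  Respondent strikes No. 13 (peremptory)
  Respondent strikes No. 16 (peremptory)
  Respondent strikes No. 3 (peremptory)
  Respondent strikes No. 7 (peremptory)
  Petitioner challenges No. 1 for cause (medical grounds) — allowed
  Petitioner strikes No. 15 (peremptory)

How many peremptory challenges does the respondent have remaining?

Respondent allotment: 6 base + 2 multi-party = 8.
Respondent peremptories used: #2, #20, #13, #16, #3, #7 — 6 (the for-cause on #24 doesn't count).
Remaining: 8 − 6 = 2.

2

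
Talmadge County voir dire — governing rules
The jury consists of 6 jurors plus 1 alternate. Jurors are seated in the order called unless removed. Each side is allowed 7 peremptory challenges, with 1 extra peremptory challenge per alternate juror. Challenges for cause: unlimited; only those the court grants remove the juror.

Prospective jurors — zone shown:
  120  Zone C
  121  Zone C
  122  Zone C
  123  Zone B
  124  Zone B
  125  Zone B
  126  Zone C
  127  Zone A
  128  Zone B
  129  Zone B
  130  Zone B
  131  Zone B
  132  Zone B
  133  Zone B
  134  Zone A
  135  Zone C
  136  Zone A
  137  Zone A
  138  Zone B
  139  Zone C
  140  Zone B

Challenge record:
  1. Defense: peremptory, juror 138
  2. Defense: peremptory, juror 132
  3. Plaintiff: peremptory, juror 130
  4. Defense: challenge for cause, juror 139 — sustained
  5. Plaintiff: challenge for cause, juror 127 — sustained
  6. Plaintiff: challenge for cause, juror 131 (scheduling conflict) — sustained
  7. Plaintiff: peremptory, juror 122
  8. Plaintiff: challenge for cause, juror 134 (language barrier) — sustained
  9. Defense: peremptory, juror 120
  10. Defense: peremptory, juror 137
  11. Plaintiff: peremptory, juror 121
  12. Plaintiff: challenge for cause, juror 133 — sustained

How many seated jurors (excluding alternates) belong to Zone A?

Removed: #120, #121, #122, #127, #130, #131, #132, #133, #134, #137, #138, #139.
Seated jurors 1–6: #123, #124, #125, #126, #128, #129 (alternates #135 not counted).
None of those are in Zone A → 0.

0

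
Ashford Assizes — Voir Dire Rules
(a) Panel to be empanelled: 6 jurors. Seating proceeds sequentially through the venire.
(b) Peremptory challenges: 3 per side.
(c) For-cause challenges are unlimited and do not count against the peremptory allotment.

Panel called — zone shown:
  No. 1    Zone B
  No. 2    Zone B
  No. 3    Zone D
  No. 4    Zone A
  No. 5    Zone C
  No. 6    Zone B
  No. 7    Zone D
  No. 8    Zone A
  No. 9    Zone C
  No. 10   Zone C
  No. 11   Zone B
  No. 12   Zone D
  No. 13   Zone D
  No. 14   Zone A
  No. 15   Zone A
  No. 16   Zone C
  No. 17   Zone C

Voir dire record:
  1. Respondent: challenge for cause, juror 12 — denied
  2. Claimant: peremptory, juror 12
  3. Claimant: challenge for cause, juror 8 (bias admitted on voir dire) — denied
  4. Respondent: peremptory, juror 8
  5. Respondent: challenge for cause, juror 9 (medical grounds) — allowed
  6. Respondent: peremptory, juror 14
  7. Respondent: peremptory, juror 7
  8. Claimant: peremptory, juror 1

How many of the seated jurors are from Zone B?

2

Removed: #1, #7, #8, #9, #12, #14.
Seated jurors 1–6: #2, #3, #4, #5, #6, #10.
Of those, in Zone B: #2, #6 → 2.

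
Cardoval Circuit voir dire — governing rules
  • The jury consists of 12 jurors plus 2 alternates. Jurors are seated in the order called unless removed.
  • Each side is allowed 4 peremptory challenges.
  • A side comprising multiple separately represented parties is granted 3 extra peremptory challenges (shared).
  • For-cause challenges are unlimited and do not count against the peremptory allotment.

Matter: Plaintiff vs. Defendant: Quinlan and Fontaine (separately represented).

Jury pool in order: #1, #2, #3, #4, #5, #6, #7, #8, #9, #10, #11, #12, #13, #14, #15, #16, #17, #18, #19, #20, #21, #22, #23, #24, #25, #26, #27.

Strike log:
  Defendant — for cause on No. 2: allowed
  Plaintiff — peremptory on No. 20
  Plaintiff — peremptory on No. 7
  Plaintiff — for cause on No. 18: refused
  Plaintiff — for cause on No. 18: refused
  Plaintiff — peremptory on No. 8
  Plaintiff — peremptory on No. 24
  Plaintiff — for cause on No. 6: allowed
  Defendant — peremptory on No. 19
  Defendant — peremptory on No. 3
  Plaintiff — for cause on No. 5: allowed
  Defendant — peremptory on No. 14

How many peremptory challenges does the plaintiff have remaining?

0

Plaintiff allotment: 4.
Plaintiff peremptories used: #20, #7, #8, #24 — 4 (for-cause on #18, #18, #6, #5 don't count).
Remaining: 4 − 4 = 0.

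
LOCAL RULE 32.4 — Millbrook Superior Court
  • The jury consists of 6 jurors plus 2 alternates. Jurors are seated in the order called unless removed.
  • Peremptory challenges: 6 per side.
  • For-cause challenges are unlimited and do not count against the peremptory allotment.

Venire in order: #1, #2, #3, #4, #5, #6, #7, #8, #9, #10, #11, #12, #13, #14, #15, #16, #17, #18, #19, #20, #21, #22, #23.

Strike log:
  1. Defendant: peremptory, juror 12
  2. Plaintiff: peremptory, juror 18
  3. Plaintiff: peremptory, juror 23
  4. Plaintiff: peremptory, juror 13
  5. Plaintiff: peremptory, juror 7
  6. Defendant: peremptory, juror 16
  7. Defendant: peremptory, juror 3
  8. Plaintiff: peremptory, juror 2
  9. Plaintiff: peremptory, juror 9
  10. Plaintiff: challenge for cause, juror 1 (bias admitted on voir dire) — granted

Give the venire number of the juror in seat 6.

Removed: #1, #2, #3, #7, #9, #12, #13, #16, #18, #23.
Seating in order: seats 1–6 → #4, #5, #6, #8, #10, #11; alternates → #14, #15.
So seat 6 is #11.

11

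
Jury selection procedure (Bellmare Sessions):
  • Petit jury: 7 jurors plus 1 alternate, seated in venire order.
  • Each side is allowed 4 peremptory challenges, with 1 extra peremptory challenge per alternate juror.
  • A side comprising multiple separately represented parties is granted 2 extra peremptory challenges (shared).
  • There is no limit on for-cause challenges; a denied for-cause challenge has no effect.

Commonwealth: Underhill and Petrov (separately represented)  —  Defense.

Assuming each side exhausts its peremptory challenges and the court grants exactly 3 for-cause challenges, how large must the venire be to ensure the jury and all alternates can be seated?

23

Seats to fill: 7 + 1 alternates = 8.
Peremptories — Commonwealth: 4 + 1×1 + 2 = 7; Defense: 4 + 1×1 = 5; total 12.
For-cause removals: 3.
Minimum venire: 8 + 12 + 3 = 23.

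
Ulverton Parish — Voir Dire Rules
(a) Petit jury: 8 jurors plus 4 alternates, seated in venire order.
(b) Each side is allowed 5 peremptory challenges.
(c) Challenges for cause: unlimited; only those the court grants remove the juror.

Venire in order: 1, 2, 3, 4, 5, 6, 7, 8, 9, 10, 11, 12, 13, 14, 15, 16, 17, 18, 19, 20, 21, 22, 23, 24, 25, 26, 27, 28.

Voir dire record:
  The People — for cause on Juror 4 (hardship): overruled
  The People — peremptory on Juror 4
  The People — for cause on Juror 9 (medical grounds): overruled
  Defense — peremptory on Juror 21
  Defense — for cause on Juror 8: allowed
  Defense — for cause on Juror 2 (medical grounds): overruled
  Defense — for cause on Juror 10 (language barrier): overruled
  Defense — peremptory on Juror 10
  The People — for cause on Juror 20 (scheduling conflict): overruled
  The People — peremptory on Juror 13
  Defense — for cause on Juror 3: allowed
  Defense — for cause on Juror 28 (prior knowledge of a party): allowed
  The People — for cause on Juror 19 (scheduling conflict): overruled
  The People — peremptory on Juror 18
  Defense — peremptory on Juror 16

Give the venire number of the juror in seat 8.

Removed: #3, #4, #8, #10, #13, #16, #18, #21, #28. (#2, #9, #19, #20 stay — for-cause denied.)
Filling seats in venire order through position 8: #1, #2, #5, #6, #7, #9, #11, #12.
So seat 8 is #12.

12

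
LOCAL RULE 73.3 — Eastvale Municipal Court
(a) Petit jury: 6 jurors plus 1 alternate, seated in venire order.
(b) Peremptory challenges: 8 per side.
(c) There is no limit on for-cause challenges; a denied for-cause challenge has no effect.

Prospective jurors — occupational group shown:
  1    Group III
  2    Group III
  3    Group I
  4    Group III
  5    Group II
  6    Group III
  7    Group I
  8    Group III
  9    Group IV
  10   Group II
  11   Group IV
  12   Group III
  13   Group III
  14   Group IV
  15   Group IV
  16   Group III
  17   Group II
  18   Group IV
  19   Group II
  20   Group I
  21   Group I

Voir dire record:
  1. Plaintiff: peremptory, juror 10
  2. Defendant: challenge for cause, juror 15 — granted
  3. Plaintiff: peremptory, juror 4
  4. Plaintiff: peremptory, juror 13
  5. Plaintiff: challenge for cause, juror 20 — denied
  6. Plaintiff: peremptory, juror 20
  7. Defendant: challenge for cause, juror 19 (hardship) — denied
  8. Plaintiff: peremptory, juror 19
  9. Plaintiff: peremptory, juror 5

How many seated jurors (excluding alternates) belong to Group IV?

Removed: #4, #5, #10, #13, #15, #19, #20.
Seated jurors 1–6: #1, #2, #3, #6, #7, #8 (alternates #9 not counted).
None of those are in Group IV → 0.

0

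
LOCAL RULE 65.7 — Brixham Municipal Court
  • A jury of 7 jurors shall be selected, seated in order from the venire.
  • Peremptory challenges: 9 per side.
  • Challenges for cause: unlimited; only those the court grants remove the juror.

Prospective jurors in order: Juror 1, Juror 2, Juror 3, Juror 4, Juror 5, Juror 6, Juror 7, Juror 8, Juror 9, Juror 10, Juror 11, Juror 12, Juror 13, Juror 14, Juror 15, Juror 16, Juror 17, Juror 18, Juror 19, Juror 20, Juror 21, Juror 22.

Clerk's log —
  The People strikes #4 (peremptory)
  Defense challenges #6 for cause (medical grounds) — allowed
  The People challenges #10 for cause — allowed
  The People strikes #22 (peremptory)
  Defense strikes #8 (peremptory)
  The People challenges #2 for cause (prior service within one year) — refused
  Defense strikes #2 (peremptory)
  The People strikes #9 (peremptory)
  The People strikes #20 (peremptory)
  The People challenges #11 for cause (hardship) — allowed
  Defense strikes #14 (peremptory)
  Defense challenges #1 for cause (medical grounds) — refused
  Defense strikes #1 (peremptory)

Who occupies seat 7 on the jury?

Removed: #1, #2, #4, #6, #8, #9, #10, #11, #14, #20, #22.
Seating in order: seats 1–7 → #3, #5, #7, #12, #13, #15, #16.
So seat 7 is #16.

16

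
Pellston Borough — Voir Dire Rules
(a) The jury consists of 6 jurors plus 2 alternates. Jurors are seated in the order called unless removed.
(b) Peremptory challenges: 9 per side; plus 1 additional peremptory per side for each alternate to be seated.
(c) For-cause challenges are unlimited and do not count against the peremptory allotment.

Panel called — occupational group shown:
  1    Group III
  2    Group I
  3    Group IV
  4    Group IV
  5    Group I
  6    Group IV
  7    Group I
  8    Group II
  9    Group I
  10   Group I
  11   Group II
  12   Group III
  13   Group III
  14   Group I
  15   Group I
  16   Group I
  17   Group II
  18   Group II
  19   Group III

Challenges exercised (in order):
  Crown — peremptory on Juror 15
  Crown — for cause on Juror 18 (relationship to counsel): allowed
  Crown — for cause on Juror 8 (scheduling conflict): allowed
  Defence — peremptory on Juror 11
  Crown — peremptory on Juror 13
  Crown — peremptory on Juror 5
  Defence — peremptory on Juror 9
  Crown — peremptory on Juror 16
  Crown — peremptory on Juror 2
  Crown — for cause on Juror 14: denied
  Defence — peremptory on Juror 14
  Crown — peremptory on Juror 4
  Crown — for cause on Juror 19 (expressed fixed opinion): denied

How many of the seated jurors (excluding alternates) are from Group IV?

2

Removed: #2, #4, #5, #8, #9, #11, #13, #14, #15, #16, #18.
Seated jurors 1–6: #1, #3, #6, #7, #10, #12 (alternates #17, #19 not counted).
Of those, in Group IV: #3, #6 → 2.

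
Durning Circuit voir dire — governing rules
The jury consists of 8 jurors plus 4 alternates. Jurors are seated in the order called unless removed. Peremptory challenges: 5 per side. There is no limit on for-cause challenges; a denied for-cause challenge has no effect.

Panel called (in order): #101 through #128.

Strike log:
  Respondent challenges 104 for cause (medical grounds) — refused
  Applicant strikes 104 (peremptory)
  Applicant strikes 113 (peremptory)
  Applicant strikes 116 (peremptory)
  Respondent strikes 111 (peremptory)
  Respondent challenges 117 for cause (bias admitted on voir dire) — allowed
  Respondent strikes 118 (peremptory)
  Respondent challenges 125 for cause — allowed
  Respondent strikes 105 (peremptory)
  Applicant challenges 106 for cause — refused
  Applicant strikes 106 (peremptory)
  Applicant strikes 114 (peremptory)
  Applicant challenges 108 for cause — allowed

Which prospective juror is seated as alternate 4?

Removed: #104, #105, #106, #108, #111, #113, #114, #116, #117, #118, #125.
Seating in order: seats 1–8 → #101, #102, #103, #107, #109, #110, #112, #115; alternates → #119, #120, #121, #122.
So alternate 4 is #122.

122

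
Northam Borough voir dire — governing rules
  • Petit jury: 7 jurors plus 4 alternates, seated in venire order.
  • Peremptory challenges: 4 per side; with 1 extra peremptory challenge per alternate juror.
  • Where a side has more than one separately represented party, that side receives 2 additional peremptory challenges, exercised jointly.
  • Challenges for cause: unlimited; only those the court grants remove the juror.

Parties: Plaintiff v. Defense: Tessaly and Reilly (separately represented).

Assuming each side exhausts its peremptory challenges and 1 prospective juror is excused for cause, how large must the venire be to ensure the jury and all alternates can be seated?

Seats to fill: 7 + 4 alternates = 11.
Peremptories — Plaintiff: 4 + 1×4 = 8; Defense: 4 + 1×4 + 2 = 10; total 18.
For-cause removals: 1.
Minimum venire: 11 + 18 + 1 = 30.

30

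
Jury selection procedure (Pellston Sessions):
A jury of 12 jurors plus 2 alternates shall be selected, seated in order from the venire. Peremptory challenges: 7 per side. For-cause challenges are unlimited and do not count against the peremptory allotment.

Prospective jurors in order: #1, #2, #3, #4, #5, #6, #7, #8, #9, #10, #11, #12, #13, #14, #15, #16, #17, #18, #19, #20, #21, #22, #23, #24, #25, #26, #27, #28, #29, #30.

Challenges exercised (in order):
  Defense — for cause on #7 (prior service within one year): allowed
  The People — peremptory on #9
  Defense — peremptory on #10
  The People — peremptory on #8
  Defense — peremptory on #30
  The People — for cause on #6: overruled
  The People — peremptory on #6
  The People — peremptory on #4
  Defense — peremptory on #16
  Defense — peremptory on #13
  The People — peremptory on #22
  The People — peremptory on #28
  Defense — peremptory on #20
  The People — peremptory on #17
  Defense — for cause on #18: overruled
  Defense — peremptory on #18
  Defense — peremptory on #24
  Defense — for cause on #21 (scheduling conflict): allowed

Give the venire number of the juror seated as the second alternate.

29

Removed: #4, #6, #7, #8, #9, #10, #13, #16, #17, #18, #20, #21, #22, #24, #28, #30.
Filling seats in venire order through position 14: #1, #2, #3, #5, #11, #12, #14, #15, #19, #23, #25, #26, #27, #29.
So alternate 2 is #29.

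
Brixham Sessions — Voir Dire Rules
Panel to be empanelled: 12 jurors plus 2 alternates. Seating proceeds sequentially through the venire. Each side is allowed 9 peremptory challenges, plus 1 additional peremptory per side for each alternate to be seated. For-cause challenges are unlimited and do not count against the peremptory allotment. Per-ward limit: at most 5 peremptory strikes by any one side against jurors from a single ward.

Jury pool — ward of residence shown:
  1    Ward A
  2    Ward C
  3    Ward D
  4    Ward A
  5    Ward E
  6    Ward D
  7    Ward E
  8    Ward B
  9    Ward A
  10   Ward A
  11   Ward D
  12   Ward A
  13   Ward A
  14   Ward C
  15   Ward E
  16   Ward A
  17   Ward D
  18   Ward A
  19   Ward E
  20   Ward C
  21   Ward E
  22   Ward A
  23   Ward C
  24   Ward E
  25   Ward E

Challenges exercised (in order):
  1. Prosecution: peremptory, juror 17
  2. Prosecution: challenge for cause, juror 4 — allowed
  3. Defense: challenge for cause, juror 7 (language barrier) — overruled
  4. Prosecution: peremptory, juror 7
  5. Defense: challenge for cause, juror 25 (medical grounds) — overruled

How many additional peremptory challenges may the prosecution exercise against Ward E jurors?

Prosecution peremptories so far: #17, #7 — 2 of 11 used, 9 left overall.
Against Ward E: #7 — 1 used; per-ward cap 5 leaves 4.
Binding limit: min(9, 4) = 4.

4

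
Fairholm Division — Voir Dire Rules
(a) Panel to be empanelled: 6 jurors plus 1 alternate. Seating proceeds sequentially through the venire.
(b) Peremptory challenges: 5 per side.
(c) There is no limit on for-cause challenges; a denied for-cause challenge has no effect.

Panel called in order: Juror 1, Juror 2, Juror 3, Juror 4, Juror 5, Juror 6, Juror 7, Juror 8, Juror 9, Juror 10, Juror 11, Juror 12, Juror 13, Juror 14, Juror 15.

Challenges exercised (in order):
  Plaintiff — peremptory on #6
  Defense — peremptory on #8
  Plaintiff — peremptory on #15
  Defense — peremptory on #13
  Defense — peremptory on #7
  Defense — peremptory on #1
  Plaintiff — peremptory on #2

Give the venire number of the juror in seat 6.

11

Removed: #1, #2, #6, #7, #8, #13, #15.
Filling seats in venire order through position 6: #3, #4, #5, #9, #10, #11.
So seat 6 is #11.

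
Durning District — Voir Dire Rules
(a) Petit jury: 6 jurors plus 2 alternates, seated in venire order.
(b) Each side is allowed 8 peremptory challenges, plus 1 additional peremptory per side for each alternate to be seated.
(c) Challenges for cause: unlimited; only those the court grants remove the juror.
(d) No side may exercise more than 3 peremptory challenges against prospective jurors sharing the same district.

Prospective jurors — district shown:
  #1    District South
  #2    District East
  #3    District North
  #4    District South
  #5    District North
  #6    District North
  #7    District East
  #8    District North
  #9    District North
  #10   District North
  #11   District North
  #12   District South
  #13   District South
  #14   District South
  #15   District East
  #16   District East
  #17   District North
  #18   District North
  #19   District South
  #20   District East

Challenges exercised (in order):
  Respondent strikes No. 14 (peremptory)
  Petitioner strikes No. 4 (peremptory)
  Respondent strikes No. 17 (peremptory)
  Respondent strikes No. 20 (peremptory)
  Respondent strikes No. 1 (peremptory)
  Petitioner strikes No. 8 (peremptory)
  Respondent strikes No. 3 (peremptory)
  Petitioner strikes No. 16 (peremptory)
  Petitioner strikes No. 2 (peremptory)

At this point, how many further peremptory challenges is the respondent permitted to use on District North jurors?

Respondent peremptories so far: #14, #17, #20, #1, #3 — 5 of 10 used, 5 left overall.
Against District North: #17, #3 — 2 used; per-district cap 3 leaves 1.
Binding limit: min(5, 1) = 1.

1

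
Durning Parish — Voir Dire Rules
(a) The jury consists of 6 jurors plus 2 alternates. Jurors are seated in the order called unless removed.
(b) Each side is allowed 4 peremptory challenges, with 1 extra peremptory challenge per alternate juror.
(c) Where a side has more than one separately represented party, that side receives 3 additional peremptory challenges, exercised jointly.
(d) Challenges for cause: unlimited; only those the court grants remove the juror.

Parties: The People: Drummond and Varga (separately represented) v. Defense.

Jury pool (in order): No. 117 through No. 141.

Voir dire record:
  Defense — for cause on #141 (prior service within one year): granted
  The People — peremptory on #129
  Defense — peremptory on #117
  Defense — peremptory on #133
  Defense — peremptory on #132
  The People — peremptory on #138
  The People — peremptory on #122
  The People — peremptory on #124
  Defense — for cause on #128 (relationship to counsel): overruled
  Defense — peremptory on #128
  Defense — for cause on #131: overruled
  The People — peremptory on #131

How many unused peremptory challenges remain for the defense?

2

Defense allotment: 4 base + 1 × 2 alternates = 6.
Defense peremptories used: #117, #133, #132, #128 — 4 (for-cause on #141, #128, #131 don't count).
Remaining: 6 − 4 = 2.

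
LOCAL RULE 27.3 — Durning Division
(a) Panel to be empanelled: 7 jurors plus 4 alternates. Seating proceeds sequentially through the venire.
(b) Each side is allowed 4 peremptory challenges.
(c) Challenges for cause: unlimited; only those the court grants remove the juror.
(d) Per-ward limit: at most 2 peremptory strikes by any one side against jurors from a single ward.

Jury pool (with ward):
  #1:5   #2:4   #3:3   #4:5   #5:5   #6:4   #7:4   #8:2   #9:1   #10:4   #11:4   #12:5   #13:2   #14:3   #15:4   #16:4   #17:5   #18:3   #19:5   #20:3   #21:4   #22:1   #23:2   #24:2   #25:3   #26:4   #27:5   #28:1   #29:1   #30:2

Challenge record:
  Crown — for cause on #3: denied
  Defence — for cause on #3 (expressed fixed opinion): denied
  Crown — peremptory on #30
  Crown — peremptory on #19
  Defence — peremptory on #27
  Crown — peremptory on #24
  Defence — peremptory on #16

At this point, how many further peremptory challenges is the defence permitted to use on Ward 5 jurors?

1

Defence peremptories so far: #27, #16 — 2 of 4 used, 2 left overall.
Against Ward 5: #27 — 1 used; per-ward cap 2 leaves 1.
Binding limit: min(2, 1) = 1.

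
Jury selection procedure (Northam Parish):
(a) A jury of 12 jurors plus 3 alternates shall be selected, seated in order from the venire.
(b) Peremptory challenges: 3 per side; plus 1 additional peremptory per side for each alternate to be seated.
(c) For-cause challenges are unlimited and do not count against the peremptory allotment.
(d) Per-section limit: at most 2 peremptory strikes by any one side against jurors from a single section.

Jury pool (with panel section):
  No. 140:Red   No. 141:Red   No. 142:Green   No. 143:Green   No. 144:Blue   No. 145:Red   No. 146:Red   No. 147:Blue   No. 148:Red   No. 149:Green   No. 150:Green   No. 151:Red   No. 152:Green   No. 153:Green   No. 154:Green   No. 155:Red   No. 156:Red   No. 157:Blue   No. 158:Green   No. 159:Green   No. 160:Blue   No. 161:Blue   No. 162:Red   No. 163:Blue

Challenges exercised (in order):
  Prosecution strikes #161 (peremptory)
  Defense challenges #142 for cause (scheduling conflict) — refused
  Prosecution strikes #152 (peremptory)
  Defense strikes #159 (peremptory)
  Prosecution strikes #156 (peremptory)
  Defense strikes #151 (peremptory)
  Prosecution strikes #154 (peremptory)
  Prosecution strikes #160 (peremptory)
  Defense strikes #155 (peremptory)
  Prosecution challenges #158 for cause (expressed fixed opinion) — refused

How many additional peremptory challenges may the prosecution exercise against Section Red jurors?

1

Prosecution peremptories so far: #161, #152, #156, #154, #160 — 5 of 6 used, 1 left overall.
Against Section Red: #156 — 1 used; per-section cap 2 leaves 1.
Binding limit: min(1, 1) = 1.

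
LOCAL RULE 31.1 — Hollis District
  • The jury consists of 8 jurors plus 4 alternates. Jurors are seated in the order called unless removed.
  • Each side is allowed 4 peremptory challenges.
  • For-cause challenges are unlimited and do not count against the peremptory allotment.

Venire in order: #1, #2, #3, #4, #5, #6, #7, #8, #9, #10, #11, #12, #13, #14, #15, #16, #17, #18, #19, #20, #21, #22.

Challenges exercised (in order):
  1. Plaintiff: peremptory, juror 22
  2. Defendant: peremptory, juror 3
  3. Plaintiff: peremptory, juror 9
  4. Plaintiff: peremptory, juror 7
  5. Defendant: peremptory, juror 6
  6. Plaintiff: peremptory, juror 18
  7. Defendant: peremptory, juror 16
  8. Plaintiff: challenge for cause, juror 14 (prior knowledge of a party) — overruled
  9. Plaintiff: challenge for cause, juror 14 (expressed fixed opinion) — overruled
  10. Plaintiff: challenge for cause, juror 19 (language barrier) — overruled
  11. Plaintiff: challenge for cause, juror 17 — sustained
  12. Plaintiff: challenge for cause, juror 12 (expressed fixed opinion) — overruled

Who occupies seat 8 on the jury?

12

Removed: #3, #6, #7, #9, #16, #17, #18, #22. (#12, #14, #19 stay — for-cause denied.)
Seating in order: seats 1–8 → #1, #2, #4, #5, #8, #10, #11, #12; alternates → #13, #14, #15, #19.
So seat 8 is #12.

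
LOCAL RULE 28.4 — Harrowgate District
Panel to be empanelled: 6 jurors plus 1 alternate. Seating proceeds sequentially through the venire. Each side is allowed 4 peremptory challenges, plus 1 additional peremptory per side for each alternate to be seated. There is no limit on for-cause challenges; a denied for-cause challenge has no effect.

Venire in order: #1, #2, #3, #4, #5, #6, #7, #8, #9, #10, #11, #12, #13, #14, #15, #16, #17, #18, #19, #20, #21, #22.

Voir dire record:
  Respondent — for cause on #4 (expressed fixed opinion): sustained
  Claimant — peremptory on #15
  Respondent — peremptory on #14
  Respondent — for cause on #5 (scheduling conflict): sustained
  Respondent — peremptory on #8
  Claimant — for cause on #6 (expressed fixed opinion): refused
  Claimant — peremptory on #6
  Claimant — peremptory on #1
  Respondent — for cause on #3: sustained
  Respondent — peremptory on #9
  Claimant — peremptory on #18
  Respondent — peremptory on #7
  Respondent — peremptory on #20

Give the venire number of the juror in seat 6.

16

Removed: #1, #3, #4, #5, #6, #7, #8, #9, #14, #15, #18, #20.
Seating in order: seats 1–6 → #2, #10, #11, #12, #13, #16; alternates → #17.
So seat 6 is #16.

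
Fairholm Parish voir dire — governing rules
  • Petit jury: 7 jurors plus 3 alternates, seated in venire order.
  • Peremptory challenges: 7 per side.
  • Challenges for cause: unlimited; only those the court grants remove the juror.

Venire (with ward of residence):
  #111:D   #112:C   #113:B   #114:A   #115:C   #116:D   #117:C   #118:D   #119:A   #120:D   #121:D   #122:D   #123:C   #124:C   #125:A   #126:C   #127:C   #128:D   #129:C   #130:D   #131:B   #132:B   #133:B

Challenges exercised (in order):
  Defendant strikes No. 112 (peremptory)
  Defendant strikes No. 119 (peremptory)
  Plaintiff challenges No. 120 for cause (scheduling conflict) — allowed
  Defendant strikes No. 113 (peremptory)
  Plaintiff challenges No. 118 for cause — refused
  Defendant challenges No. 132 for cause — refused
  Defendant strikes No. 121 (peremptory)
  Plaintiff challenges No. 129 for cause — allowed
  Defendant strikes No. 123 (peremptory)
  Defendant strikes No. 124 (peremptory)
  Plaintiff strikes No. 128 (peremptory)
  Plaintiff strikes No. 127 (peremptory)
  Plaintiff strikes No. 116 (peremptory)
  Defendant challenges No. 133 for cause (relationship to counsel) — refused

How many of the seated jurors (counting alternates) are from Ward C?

Removed: #112, #113, #116, #119, #120, #121, #123, #124, #127, #128, #129.
Seated (10 incl. alternates): #111, #114, #115, #117, #118, #122, #125, #126, #130, #131.
Of those, in Ward C: #115, #117, #126 → 3.

3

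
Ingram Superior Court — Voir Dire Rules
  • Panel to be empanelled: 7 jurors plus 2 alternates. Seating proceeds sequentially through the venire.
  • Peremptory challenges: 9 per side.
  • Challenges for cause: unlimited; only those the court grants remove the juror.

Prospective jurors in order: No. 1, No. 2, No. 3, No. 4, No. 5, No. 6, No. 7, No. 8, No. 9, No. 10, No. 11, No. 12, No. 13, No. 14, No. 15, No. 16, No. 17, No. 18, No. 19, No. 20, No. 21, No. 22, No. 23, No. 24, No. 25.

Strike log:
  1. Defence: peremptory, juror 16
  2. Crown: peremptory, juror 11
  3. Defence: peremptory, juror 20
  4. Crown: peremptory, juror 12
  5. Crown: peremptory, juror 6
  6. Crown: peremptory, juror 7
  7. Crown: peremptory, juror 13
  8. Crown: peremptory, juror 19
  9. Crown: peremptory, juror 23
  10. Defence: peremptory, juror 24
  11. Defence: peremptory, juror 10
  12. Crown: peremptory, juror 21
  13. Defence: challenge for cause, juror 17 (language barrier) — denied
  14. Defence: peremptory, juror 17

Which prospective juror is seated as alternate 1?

14

Removed: #6, #7, #10, #11, #12, #13, #16, #17, #19, #20, #21, #23, #24.
Seating in order: seats 1–7 → #1, #2, #3, #4, #5, #8, #9; alternates → #14, #15.
So alternate 1 is #14.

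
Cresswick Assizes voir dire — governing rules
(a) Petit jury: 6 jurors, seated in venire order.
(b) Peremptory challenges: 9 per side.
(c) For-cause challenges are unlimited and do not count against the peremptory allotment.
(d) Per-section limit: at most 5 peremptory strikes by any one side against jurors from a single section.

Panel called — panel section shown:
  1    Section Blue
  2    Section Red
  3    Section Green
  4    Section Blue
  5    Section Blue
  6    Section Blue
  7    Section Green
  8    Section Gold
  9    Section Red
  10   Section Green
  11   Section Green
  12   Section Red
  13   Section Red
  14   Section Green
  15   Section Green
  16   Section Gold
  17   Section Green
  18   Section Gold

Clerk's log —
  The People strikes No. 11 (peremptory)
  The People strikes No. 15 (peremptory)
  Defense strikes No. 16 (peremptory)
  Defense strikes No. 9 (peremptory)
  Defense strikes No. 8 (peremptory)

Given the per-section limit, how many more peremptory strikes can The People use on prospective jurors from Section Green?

3

The People peremptories so far: #11, #15 — 2 of 9 used, 7 left overall.
Against Section Green: #11, #15 — 2 used; per-section cap 5 leaves 3.
Binding limit: min(7, 3) = 3.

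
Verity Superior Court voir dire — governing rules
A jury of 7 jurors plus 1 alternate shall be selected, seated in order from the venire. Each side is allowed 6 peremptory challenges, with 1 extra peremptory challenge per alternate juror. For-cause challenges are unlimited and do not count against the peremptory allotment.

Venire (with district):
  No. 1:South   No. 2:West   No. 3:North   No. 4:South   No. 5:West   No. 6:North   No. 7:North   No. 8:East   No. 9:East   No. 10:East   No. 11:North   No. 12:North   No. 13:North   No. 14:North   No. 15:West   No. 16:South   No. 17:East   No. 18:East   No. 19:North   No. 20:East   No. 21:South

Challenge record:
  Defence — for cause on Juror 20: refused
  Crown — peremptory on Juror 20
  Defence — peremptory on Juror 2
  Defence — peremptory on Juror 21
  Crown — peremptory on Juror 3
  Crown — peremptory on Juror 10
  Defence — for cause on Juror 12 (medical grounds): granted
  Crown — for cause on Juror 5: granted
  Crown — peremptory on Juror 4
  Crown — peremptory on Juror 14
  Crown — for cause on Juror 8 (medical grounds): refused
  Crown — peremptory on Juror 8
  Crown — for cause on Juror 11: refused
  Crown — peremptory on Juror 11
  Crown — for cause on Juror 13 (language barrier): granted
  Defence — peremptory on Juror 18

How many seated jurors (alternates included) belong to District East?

2

Removed: #2, #3, #4, #5, #8, #10, #11, #12, #13, #14, #18, #20, #21.
Seated (8 incl. alternates): #1, #6, #7, #9, #15, #16, #17, #19.
Of those, in District East: #9, #17 → 2.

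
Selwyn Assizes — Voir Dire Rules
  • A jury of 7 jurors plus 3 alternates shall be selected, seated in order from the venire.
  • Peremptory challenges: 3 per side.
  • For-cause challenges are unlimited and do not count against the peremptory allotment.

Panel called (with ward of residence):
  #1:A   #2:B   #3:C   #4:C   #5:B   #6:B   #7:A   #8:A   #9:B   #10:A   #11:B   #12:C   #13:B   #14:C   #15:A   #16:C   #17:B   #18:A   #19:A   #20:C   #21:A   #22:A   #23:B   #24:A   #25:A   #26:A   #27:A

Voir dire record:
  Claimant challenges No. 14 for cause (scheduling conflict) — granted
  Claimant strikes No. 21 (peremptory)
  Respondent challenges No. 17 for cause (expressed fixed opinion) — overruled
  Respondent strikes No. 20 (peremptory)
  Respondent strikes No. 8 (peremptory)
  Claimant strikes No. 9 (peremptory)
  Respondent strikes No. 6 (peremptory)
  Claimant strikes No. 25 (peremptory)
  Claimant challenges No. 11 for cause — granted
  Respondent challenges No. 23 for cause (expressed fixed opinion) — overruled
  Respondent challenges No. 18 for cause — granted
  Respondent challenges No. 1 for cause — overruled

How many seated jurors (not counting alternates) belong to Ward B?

Removed: #6, #8, #9, #11, #14, #18, #20, #21, #25.
Seated jurors 1–7: #1, #2, #3, #4, #5, #7, #10 (alternates #12, #13, #15 not counted).
Of those, in Ward B: #2, #5 → 2.

2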